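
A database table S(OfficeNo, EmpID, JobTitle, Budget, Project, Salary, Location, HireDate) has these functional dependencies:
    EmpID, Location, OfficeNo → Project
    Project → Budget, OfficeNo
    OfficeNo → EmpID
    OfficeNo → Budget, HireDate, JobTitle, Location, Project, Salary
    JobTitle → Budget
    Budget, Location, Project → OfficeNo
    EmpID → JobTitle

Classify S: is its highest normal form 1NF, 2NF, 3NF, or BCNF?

Candidate keys: {OfficeNo}, {Project}. Prime attributes: {OfficeNo, Project}.
JobTitle → Budget breaks BCNF: {JobTitle}⁺ = {Budget, JobTitle}, so {JobTitle} is not a superkey.
JobTitle → Budget has non-prime {Budget} on the right and a non-superkey on the left, so 3NF fails.
With only single-attribute keys there can be no partial dependency, so 2NF holds.

2NF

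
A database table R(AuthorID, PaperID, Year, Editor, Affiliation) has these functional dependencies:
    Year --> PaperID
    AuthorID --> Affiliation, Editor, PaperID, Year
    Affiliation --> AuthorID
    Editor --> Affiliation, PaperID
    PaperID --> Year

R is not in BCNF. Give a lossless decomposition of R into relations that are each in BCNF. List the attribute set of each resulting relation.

Candidate keys of the original relation: {Affiliation}, {AuthorID}, {Editor}.
{Affiliation, AuthorID, Editor, PaperID, Year}: {Year} determines {PaperID, Year} here but is not a superkey — split on Year --> PaperID, giving {PaperID, Year} and {Affiliation, AuthorID, Editor, Year}.
{PaperID, Year}: every determinant is a superkey — BCNF.
{Affiliation, AuthorID, Editor, Year}: every determinant is a superkey — BCNF.

{Affiliation, AuthorID, Editor, Year}; {PaperID, Year}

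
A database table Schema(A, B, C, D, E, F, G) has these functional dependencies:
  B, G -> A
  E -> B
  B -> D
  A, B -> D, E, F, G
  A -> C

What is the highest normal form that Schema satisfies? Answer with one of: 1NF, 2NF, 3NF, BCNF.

Candidate keys: {A, B}, {A, E}, {B, G}, {E, G}. Prime attributes: {A, B, E, G}.
For E -> B we have {E}⁺ = {B, D, E}; {E} is not a superkey, so BCNF fails.
B -> D has non-prime {D} on the right and a non-superkey on the left, so 3NF fails.
Since {A} ⊂ {A, B} and {A}⁺ ⊇ {C} with {C} non-prime, there is a partial dependency; 2NF fails.

1NF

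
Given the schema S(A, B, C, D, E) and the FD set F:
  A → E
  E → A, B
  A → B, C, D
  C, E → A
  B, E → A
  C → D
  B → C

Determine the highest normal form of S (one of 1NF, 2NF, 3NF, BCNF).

Candidate keys: {A}, {E}. Prime attributes: {A, E}.
For C → D we have {C}⁺ = {C, D}; {C} is not a superkey, so BCNF fails.
C → D determines the non-prime attribute {D} from a non-superkey — 3NF is violated.
With only single-attribute keys there can be no partial dependency, so 2NF holds.

2NF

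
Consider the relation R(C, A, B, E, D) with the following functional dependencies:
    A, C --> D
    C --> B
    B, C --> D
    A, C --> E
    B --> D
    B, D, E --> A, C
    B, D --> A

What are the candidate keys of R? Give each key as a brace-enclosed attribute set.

{B, E}, {C}

{C}⁺ = {A, B, C, D, E}, which is every attribute, so {C} is a candidate key.
{B, E}⁺ = {A, B, C, D, E}, which is every attribute, so {B, E} is a candidate key.
No proper subset of any of these is a key, and no other minimal superkey exists.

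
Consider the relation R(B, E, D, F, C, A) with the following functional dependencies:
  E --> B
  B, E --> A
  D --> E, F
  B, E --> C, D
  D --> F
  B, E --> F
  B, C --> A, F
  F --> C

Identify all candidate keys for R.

{D}⁺ = {A, B, C, D, E, F}, which is every attribute, so {D} is a candidate key.
{E}⁺ = {A, B, C, D, E, F}, which is every attribute, so {E} is a candidate key.
These are minimal and exhaustive — every other superkey contains one of them.

{D}, {E}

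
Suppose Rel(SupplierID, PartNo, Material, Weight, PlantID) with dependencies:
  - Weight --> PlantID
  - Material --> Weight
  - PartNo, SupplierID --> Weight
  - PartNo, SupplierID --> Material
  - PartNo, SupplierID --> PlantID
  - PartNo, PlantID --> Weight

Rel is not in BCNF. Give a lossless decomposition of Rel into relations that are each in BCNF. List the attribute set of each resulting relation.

{Material, PartNo, SupplierID}; {Material, Weight}; {PlantID, Weight}

Candidate key of the original relation: {PartNo, SupplierID}.
In {Material, PartNo, PlantID, SupplierID, Weight}, {Weight} is not a superkey ({Weight}⁺ restricted to this set is {PlantID, Weight}), so split on Weight --> PlantID into {PlantID, Weight} and {Material, PartNo, SupplierID, Weight}.
{PlantID, Weight} is in BCNF.
In {Material, PartNo, SupplierID, Weight}, {Material} is not a superkey ({Material}⁺ restricted to this set is {Material, Weight}), so split on Material --> Weight into {Material, Weight} and {Material, PartNo, SupplierID}.
{Material, Weight} is in BCNF.
{Material, PartNo, SupplierID} is in BCNF.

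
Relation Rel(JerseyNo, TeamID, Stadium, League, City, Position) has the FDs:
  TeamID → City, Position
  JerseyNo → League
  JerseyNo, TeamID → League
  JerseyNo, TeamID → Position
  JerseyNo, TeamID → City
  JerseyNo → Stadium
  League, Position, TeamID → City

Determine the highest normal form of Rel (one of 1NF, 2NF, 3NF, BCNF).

Candidate key: {JerseyNo, TeamID}. Prime attributes: {JerseyNo, TeamID}.
TeamID → City, Position breaks BCNF: {TeamID}⁺ = {City, Position, TeamID}, so {TeamID} is not a superkey.
Because {City, Position} are non-prime and the left side of TeamID → City, Position is not a superkey, the relation is not in 3NF.
Since {JerseyNo} ⊂ {JerseyNo, TeamID} and {JerseyNo}⁺ ⊇ {League, Stadium} with {League, Stadium} non-prime, there is a partial dependency; 2NF fails.

1NF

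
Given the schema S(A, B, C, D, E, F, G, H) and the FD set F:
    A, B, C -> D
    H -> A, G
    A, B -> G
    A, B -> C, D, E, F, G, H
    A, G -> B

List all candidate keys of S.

{H}⁺ = {A, B, C, D, E, F, G, H} — all of the relation — so {H} is a candidate key.
{A, B}⁺ = {A, B, C, D, E, F, G, H} — all of the relation — so {A, B} is a candidate key.
{A, G}⁺ = {A, B, C, D, E, F, G, H} — all of the relation — so {A, G} is a candidate key.
No proper subset of any of these is a key, and no other minimal superkey exists.

{A, B}, {A, G}, {H}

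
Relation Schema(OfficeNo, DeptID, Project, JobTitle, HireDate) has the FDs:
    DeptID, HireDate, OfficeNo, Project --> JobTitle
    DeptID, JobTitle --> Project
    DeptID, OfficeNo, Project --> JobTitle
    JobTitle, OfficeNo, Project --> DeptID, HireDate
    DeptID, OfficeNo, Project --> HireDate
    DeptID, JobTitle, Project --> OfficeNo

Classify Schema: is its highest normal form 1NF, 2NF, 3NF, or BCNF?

Candidate keys: {DeptID, JobTitle}, {DeptID, OfficeNo, Project}, {JobTitle, OfficeNo, Project}. Prime attributes: {DeptID, JobTitle, OfficeNo, Project}.
Every FD has a superkey on the left, so the relation is in BCNF.

BCNF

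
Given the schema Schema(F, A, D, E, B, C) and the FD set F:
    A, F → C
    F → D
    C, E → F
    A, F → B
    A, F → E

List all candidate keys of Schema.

{A, C, E}, {A, F}

{A} never appears on the right of any FD, so every key must include it.
{A, F}⁺ = {A, B, C, D, E, F} — all of the relation — so {A, F} is a candidate key.
{A, C, E}⁺ = {A, B, C, D, E, F} — all of the relation — so {A, C, E} is a candidate key.
Any other superkey properly contains one of these, so there are no further candidate keys.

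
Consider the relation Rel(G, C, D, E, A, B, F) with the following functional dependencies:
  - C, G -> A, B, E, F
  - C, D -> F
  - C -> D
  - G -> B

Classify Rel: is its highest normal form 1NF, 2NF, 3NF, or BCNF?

1NF

Candidate key: {C, G}. Prime attributes: {C, G}.
For C, D -> F we have {C, D}⁺ = {C, D, F}; {C, D} is not a superkey, so BCNF fails.
C, D -> F determines the non-prime attribute {F} from a non-superkey — 3NF is violated.
Since {C} ⊂ {C, G} and {C}⁺ ⊇ {D, F} with {D, F} non-prime, there is a partial dependency; 2NF fails.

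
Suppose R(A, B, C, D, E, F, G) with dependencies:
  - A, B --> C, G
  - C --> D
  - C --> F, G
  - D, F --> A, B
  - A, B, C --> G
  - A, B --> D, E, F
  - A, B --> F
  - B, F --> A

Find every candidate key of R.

{C}⁺ = {A, B, C, D, E, F, G} — all of the relation — so {C} is a candidate key.
{A, B}⁺ = {A, B, C, D, E, F, G} — all of the relation — so {A, B} is a candidate key.
{B, F}⁺ = {A, B, C, D, E, F, G} — all of the relation — so {B, F} is a candidate key.
{D, F}⁺ = {A, B, C, D, E, F, G} — all of the relation — so {D, F} is a candidate key.
These are minimal and exhaustive — every other superkey contains one of them.

{A, B}, {B, F}, {C}, {D, F}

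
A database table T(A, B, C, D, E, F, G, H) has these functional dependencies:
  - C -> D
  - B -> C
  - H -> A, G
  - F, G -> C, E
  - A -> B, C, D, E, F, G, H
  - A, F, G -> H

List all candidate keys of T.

{A}, {H}

Closure of {A} is {A, B, C, D, E, F, G, H}, the whole schema; {A} is a candidate key.
Closure of {H} is {A, B, C, D, E, F, G, H}, the whole schema; {H} is a candidate key.
These are minimal and exhaustive — every other superkey contains one of them.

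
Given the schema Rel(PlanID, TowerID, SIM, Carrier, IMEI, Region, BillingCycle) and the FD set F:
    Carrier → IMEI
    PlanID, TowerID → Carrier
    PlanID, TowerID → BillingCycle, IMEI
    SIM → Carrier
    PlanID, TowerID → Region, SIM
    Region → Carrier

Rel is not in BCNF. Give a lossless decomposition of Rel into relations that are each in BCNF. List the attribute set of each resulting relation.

{BillingCycle, PlanID, Region, SIM, TowerID}; {Carrier, IMEI}; {Carrier, SIM}

Candidate key of the original relation: {PlanID, TowerID}.
{BillingCycle, Carrier, IMEI, PlanID, Region, SIM, TowerID}: {Carrier} determines {Carrier, IMEI} here but is not a superkey — split on Carrier → IMEI, giving {Carrier, IMEI} and {BillingCycle, Carrier, PlanID, Region, SIM, TowerID}.
{Carrier, IMEI} is in BCNF.
{BillingCycle, Carrier, PlanID, Region, SIM, TowerID}: {SIM} determines {Carrier, SIM} here but is not a superkey — split on SIM → Carrier, giving {Carrier, SIM} and {BillingCycle, PlanID, Region, SIM, TowerID}.
{Carrier, SIM} is in BCNF.
{BillingCycle, PlanID, Region, SIM, TowerID} is in BCNF.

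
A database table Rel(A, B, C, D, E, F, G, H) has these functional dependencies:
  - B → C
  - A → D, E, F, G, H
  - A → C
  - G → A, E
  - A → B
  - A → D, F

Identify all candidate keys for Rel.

Closure of {A} is {A, B, C, D, E, F, G, H}, the whole schema; {A} is a candidate key.
Closure of {G} is {A, B, C, D, E, F, G, H}, the whole schema; {G} is a candidate key.
These are minimal and exhaustive — every other superkey contains one of them.

{A}, {G}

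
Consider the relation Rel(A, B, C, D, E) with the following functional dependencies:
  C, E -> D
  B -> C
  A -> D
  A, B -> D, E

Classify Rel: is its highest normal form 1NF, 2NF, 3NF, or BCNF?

1NF

Candidate key: {A, B}. Prime attributes: {A, B}.
For C, E -> D we have {C, E}⁺ = {C, D, E}; {C, E} is not a superkey, so BCNF fails.
C, E -> D has non-prime {D} on the right and a non-superkey on the left, so 3NF fails.
The proper key subset {A} of {A, B} determines non-prime {D}, so the relation is not even in 2NF.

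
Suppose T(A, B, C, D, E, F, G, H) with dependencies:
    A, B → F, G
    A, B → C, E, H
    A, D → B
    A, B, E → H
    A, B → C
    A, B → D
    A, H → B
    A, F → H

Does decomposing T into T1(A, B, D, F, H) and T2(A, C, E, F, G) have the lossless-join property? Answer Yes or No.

Yes

The shared attributes are {A, F} and {A, F}⁺ = {A, B, C, D, E, F, G, H}.
Since T1 ⊆ {A, B, C, D, E, F, G, H}, the intersection is a superkey of T1; the decomposition is lossless.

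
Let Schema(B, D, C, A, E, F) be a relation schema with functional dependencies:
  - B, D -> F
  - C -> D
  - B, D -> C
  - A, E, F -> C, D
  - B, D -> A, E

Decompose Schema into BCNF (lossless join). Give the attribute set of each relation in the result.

{A, B, E, F}; {A, C, E, F}; {C, D}

Candidate keys of the original relation: {A, B, E, F}, {B, C}, {B, D}.
Within {A, B, C, D, E, F}: {C}⁺ ∩ {A, B, C, D, E, F} = {C, D}, not the whole set, so C -> D violates BCNF; decompose into {C, D} and {A, B, C, E, F}.
{C, D}: every determinant is a superkey — BCNF.
Within {A, B, C, E, F}: {A, E, F}⁺ ∩ {A, B, C, E, F} = {A, C, E, F}, not the whole set, so A, E, F -> C violates BCNF; decompose into {A, C, E, F} and {A, B, E, F}.
{A, C, E, F}: every determinant is a superkey — BCNF.
{A, B, E, F}: every determinant is a superkey — BCNF.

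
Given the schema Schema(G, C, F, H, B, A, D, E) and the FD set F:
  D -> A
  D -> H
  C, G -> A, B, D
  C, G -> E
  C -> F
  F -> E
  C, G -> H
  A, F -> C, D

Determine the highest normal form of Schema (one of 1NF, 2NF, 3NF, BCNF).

1NF

Candidate keys: {A, F, G}, {C, G}, {D, F, G}. Prime attributes: {A, C, D, F, G}.
D -> A: {D}⁺ = {A, D, H}, which is not all of the attributes, so the left side is not a superkey — BCNF is violated.
D -> H determines the non-prime attribute {H} from a non-superkey — 3NF is violated.
The proper key subset {C} of {C, G} determines non-prime {E}, so the relation is not even in 2NF.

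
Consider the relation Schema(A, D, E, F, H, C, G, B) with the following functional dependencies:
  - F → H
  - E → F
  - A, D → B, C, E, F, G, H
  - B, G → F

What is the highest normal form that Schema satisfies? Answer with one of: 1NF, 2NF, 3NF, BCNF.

Candidate key: {A, D}. Prime attributes: {A, D}.
F → H breaks BCNF: {F}⁺ = {F, H}, so {F} is not a superkey.
F → H has non-prime {H} on the right and a non-superkey on the left, so 3NF fails.
No proper subset of a key has a non-prime attribute in its closure, so there is no partial dependency; 2NF holds.

2NF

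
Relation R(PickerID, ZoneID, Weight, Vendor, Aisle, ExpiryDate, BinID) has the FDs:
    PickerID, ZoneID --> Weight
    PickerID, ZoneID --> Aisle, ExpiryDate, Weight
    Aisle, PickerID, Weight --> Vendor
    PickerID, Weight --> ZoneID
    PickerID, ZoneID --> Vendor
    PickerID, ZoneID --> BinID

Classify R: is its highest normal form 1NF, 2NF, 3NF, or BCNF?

BCNF

Candidate keys: {PickerID, Weight}, {PickerID, ZoneID}. Prime attributes: {PickerID, Weight, ZoneID}.
Every FD has a superkey on the left, so the relation is in BCNF.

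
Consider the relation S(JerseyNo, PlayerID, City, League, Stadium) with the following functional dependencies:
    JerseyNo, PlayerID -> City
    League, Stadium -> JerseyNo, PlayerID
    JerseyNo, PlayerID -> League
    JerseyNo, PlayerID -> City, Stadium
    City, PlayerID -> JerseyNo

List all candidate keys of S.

{City, PlayerID}, {JerseyNo, PlayerID}, {League, Stadium}

{City, PlayerID}⁺ = {City, JerseyNo, League, PlayerID, Stadium} — all of the relation — so {City, PlayerID} is a candidate key.
{JerseyNo, PlayerID}⁺ = {City, JerseyNo, League, PlayerID, Stadium} — all of the relation — so {JerseyNo, PlayerID} is a candidate key.
{League, Stadium}⁺ = {City, JerseyNo, League, PlayerID, Stadium} — all of the relation — so {League, Stadium} is a candidate key.
These are minimal and exhaustive — every other superkey contains one of them.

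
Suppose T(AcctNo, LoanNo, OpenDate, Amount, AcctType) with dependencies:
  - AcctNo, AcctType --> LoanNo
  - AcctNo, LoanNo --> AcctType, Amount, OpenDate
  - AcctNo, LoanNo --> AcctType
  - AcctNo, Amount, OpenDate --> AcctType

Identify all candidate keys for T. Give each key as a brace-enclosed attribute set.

{AcctNo, AcctType}, {AcctNo, Amount, OpenDate}, {AcctNo, LoanNo}

Attributes never on any right-hand side: {AcctNo} — every candidate key must contain it.
Closure of {AcctNo, AcctType} is {AcctNo, AcctType, Amount, LoanNo, OpenDate}, the whole schema; {AcctNo, AcctType} is a candidate key.
Closure of {AcctNo, LoanNo} is {AcctNo, AcctType, Amount, LoanNo, OpenDate}, the whole schema; {AcctNo, LoanNo} is a candidate key.
Closure of {AcctNo, Amount, OpenDate} is {AcctNo, AcctType, Amount, LoanNo, OpenDate}, the whole schema; {AcctNo, Amount, OpenDate} is a candidate key.
No proper subset of any of these is a key, and no other minimal superkey exists.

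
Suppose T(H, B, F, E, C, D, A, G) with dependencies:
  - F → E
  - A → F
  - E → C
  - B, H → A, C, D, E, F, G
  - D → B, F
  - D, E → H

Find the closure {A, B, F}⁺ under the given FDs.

Start with {A, B, F}.
F → E applies; add {E} → now {A, B, E, F}.
E → C applies; add {C} → now {A, B, C, E, F}.
No further FD applies.

{A, B, C, E, F}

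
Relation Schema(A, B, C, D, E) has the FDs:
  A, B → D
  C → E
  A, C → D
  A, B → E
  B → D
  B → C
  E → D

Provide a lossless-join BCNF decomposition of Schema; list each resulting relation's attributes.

Candidate key of the original relation: {A, B}.
In {A, B, C, D, E}, {C} is not a superkey ({C}⁺ restricted to this set is {C, D, E}), so split on C → D, E into {C, D, E} and {A, B, C}.
In {C, D, E}, {E} is not a superkey ({E}⁺ restricted to this set is {D, E}), so split on E → D into {D, E} and {C, E}.
{D, E} is in BCNF.
{C, E} is in BCNF.
In {A, B, C}, {B} is not a superkey ({B}⁺ restricted to this set is {B, C}), so split on B → C into {B, C} and {A, B}.
{B, C} is in BCNF.
{A, B} is in BCNF.

{A, B}; {B, C}; {C, E}; {D, E}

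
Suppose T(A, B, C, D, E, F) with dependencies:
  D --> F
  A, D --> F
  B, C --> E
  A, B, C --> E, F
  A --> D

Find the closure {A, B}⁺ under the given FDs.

Start with {A, B}.
A --> D applies; add {D} → now {A, B, D}.
D --> F applies; add {F} → now {A, B, D, F}.
No further FD applies.

{A, B, D, F}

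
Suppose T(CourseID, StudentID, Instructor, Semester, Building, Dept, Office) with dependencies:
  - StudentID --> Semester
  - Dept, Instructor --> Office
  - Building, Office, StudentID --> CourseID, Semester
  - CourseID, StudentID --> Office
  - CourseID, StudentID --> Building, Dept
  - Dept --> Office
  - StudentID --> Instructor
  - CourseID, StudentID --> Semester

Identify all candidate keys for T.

{Building, Dept, StudentID}, {Building, Office, StudentID}, {CourseID, StudentID}

No FD produces {StudentID}, so it must be in every candidate key.
{CourseID, StudentID}⁺ = {Building, CourseID, Dept, Instructor, Office, Semester, StudentID}, which is every attribute, so {CourseID, StudentID} is a candidate key.
{Building, Dept, StudentID}⁺ = {Building, CourseID, Dept, Instructor, Office, Semester, StudentID}, which is every attribute, so {Building, Dept, StudentID} is a candidate key.
{Building, Office, StudentID}⁺ = {Building, CourseID, Dept, Instructor, Office, Semester, StudentID}, which is every attribute, so {Building, Office, StudentID} is a candidate key.
These are minimal and exhaustive — every other superkey contains one of them.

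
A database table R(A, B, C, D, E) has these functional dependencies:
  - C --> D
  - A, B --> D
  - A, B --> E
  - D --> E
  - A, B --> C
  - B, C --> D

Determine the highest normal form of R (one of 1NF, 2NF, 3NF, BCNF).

2NF

Candidate key: {A, B}. Prime attributes: {A, B}.
C --> D breaks BCNF: {C}⁺ = {C, D, E}, so {C} is not a superkey.
C --> D has non-prime {D} on the right and a non-superkey on the left, so 3NF fails.
No non-prime attribute depends on a proper subset of any candidate key, so 2NF holds.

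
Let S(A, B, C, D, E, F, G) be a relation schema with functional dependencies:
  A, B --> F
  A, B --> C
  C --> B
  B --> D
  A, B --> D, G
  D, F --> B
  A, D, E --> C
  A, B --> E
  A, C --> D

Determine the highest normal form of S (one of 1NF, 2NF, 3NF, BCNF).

Candidate keys: {A, B}, {A, C}, {A, D, E}, {A, D, F}. Prime attributes: {A, B, C, D, E, F}.
For C --> B we have {C}⁺ = {B, C, D}; {C} is not a superkey, so BCNF fails.
Since {B} ⊆ prime attributes and every other non-superkey FD also has a prime right side, the schema is in 3NF.

3NF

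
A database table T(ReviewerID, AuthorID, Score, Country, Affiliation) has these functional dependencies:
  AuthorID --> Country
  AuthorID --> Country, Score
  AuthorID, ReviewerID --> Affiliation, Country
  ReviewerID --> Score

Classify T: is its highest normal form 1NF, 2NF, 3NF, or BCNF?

1NF

Candidate key: {AuthorID, ReviewerID}. Prime attributes: {AuthorID, ReviewerID}.
AuthorID --> Country breaks BCNF: {AuthorID}⁺ = {AuthorID, Country, Score}, so {AuthorID} is not a superkey.
AuthorID --> Country has non-prime {Country} on the right and a non-superkey on the left, so 3NF fails.
The proper key subset {AuthorID} of {AuthorID, ReviewerID} determines non-prime {Country, Score}, so the relation is not even in 2NF.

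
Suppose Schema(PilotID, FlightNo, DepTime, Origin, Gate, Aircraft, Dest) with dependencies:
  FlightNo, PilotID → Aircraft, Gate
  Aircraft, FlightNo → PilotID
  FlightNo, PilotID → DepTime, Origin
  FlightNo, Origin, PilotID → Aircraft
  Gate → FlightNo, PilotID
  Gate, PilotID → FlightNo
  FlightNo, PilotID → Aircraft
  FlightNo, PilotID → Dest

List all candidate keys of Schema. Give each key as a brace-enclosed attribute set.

{Gate} is a candidate key since {Gate}⁺ = {Aircraft, DepTime, Dest, FlightNo, Gate, Origin, PilotID} covers every attribute.
{Aircraft, FlightNo} is a candidate key since {Aircraft, FlightNo}⁺ = {Aircraft, DepTime, Dest, FlightNo, Gate, Origin, PilotID} covers every attribute.
{FlightNo, PilotID} is a candidate key since {FlightNo, PilotID}⁺ = {Aircraft, DepTime, Dest, FlightNo, Gate, Origin, PilotID} covers every attribute.
These are minimal and exhaustive — every other superkey contains one of them.

{Aircraft, FlightNo}, {FlightNo, PilotID}, {Gate}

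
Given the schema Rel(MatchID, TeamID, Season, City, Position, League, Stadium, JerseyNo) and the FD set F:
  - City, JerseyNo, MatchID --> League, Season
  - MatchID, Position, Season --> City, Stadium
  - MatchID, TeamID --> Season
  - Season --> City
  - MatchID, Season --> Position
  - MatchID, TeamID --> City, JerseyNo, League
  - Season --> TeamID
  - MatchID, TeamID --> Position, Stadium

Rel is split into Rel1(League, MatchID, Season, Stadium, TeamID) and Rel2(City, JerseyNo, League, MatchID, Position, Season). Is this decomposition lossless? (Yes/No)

Common attributes: {League, MatchID, Season}; their closure is {City, JerseyNo, League, MatchID, Position, Season, Stadium, TeamID}.
Since Rel1 ⊆ {City, JerseyNo, League, MatchID, Position, Season, Stadium, TeamID}, the intersection is a superkey of Rel1; the decomposition is lossless.

Yes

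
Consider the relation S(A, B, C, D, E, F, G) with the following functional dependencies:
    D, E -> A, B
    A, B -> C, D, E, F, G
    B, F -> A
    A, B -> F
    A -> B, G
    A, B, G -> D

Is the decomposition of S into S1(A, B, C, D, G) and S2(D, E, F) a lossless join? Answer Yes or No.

Common attributes: {D}; their closure is {D}.
S1 ⊄ {D} and S2 ⊄ {D}, so the split is lossy.

No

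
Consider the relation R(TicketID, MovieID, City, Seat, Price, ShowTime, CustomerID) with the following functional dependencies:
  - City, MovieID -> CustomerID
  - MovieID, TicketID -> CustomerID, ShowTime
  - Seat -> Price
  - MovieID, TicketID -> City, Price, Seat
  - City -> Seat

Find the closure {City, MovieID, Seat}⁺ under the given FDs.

Start with {City, MovieID, Seat}.
City, MovieID -> CustomerID applies; add {CustomerID} → now {City, CustomerID, MovieID, Seat}.
Seat -> Price applies; add {Price} → now {City, CustomerID, MovieID, Price, Seat}.
No further FD applies.

{City, CustomerID, MovieID, Price, Seat}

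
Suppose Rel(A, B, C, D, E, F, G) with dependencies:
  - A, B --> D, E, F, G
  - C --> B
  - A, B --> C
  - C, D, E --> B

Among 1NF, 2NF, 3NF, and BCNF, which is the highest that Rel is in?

3NF

Candidate keys: {A, B}, {A, C}. Prime attributes: {A, B, C}.
C --> B breaks BCNF: {C}⁺ = {B, C}, so {C} is not a superkey.
But every attribute on its right side ({B}) is prime, and the same holds for every other non-superkey FD, so 3NF still holds.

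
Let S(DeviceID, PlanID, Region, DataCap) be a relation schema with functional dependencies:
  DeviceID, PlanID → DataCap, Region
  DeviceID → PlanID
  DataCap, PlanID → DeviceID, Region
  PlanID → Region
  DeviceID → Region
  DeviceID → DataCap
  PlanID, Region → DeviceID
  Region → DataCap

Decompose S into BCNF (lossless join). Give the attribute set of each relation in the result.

Candidate keys of the original relation: {DeviceID}, {PlanID}.
In {DataCap, DeviceID, PlanID, Region}, {Region} is not a superkey ({Region}⁺ restricted to this set is {DataCap, Region}), so split on Region → DataCap into {DataCap, Region} and {DeviceID, PlanID, Region}.
{DataCap, Region} has no BCNF violation.
{DeviceID, PlanID, Region} has no BCNF violation.

{DataCap, Region}; {DeviceID, PlanID, Region}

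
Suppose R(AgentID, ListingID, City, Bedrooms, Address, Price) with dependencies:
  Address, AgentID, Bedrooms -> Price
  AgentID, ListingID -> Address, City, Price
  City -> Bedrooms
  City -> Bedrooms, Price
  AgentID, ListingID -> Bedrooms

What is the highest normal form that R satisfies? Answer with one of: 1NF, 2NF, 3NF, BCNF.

Candidate key: {AgentID, ListingID}. Prime attributes: {AgentID, ListingID}.
Address, AgentID, Bedrooms -> Price: {Address, AgentID, Bedrooms}⁺ = {Address, AgentID, Bedrooms, Price}, which is not all of the attributes, so the left side is not a superkey — BCNF is violated.
Address, AgentID, Bedrooms -> Price determines the non-prime attribute {Price} from a non-superkey — 3NF is violated.
Checking every proper subset of each key, none determines a non-prime attribute — 2NF is satisfied.

2NF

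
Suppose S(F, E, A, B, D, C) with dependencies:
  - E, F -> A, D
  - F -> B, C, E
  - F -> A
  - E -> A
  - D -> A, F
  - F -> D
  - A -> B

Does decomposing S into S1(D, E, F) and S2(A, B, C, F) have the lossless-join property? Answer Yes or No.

Yes

The shared attributes are {F} and {F}⁺ = {A, B, C, D, E, F}.
Since S1 ⊆ {A, B, C, D, E, F}, the intersection is a superkey of S1; the decomposition is lossless.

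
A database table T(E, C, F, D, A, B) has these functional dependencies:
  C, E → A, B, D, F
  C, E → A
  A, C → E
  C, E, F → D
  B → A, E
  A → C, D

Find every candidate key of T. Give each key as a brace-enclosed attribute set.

{A}, {B}, {C, E}

Closure of {A} is {A, B, C, D, E, F}, the whole schema; {A} is a candidate key.
Closure of {B} is {A, B, C, D, E, F}, the whole schema; {B} is a candidate key.
Closure of {C, E} is {A, B, C, D, E, F}, the whole schema; {C, E} is a candidate key.
Any other superkey properly contains one of these, so there are no further candidate keys.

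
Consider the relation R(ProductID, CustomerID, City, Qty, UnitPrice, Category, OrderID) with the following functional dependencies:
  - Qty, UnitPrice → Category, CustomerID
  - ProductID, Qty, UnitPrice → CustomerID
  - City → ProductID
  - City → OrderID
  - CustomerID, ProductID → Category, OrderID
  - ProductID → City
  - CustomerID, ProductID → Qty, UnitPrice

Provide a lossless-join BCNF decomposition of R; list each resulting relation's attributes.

{Category, CustomerID, Qty, UnitPrice}; {City, OrderID, ProductID}; {City, Qty, UnitPrice}

Candidate keys of the original relation: {City, CustomerID}, {City, Qty, UnitPrice}, {CustomerID, ProductID}, {ProductID, Qty, UnitPrice}.
{Category, City, CustomerID, OrderID, ProductID, Qty, UnitPrice}: {Qty, UnitPrice} determines {Category, CustomerID, Qty, UnitPrice} here but is not a superkey — split on Qty, UnitPrice → Category, CustomerID, giving {Category, CustomerID, Qty, UnitPrice} and {City, OrderID, ProductID, Qty, UnitPrice}.
{Category, CustomerID, Qty, UnitPrice}: every determinant is a superkey — BCNF.
{City, OrderID, ProductID, Qty, UnitPrice}: {City} determines {City, OrderID, ProductID} here but is not a superkey — split on City → OrderID, ProductID, giving {City, OrderID, ProductID} and {City, Qty, UnitPrice}.
{City, OrderID, ProductID}: every determinant is a superkey — BCNF.
{City, Qty, UnitPrice}: every determinant is a superkey — BCNF.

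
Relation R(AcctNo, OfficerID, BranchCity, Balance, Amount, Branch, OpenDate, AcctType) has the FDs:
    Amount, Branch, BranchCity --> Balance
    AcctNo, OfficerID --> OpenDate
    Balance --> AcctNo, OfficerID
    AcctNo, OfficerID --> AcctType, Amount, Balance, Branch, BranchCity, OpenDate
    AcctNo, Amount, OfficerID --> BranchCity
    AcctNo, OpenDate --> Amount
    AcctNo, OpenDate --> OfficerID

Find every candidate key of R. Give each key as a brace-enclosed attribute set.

{AcctNo, OfficerID}, {AcctNo, OpenDate}, {Amount, Branch, BranchCity}, {Balance}

{Balance} is a candidate key since {Balance}⁺ = {AcctNo, AcctType, Amount, Balance, Branch, BranchCity, OfficerID, OpenDate} covers every attribute.
{AcctNo, OfficerID} is a candidate key since {AcctNo, OfficerID}⁺ = {AcctNo, AcctType, Amount, Balance, Branch, BranchCity, OfficerID, OpenDate} covers every attribute.
{AcctNo, OpenDate} is a candidate key since {AcctNo, OpenDate}⁺ = {AcctNo, AcctType, Amount, Balance, Branch, BranchCity, OfficerID, OpenDate} covers every attribute.
{Amount, Branch, BranchCity} is a candidate key since {Amount, Branch, BranchCity}⁺ = {AcctNo, AcctType, Amount, Balance, Branch, BranchCity, OfficerID, OpenDate} covers every attribute.
No proper subset of any of these is a key, and no other minimal superkey exists.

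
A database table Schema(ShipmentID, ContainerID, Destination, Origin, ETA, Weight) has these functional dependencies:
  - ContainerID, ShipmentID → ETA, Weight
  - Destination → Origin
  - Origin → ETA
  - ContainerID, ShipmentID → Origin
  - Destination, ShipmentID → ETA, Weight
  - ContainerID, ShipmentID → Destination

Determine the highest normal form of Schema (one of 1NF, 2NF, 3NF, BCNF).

Candidate key: {ContainerID, ShipmentID}. Prime attributes: {ContainerID, ShipmentID}.
For Destination → Origin we have {Destination}⁺ = {Destination, ETA, Origin}; {Destination} is not a superkey, so BCNF fails.
Destination → Origin determines the non-prime attribute {Origin} from a non-superkey — 3NF is violated.
No proper subset of a key has a non-prime attribute in its closure, so there is no partial dependency; 2NF holds.

2NF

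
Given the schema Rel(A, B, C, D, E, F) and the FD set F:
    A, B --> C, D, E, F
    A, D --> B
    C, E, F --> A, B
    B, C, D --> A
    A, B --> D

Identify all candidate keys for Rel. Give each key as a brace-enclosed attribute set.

{A, B}, {A, D}, {B, C, D}, {C, E, F}

Closure of {A, B} is {A, B, C, D, E, F}, the whole schema; {A, B} is a candidate key.
Closure of {A, D} is {A, B, C, D, E, F}, the whole schema; {A, D} is a candidate key.
Closure of {B, C, D} is {A, B, C, D, E, F}, the whole schema; {B, C, D} is a candidate key.
Closure of {C, E, F} is {A, B, C, D, E, F}, the whole schema; {C, E, F} is a candidate key.
No proper subset of any of these is a key, and no other minimal superkey exists.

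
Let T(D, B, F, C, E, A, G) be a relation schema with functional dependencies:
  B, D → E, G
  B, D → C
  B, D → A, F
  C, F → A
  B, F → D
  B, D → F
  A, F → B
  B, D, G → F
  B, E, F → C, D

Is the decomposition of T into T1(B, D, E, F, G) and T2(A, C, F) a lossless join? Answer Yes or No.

T1 ∩ T2 = {F}; its closure under F is {F}.
The closure covers neither T1 nor T2 entirely; the join is not lossless.

No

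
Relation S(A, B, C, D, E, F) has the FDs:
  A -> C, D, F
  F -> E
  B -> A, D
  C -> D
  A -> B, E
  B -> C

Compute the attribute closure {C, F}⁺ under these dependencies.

{C, D, E, F}

Start with {C, F}.
F -> E applies; add {E} → now {C, E, F}.
C -> D applies; add {D} → now {C, D, E, F}.
No further FD applies.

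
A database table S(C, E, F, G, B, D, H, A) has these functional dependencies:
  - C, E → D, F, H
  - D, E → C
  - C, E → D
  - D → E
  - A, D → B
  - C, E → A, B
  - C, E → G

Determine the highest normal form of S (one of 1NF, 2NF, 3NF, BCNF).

Candidate keys: {C, E}, {D}. Prime attributes: {C, D, E}.
The left-hand side of every FD is a superkey, so BCNF is satisfied.

BCNF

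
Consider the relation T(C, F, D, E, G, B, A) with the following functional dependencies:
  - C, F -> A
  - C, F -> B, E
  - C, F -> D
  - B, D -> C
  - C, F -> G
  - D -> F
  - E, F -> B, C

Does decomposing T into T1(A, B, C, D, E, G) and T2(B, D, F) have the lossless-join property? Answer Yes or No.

T1 ∩ T2 = {B, D}; its closure under F is {A, B, C, D, E, F, G}.
This includes all of T1, so the common attributes are a superkey of T1 — the join is lossless.

Yes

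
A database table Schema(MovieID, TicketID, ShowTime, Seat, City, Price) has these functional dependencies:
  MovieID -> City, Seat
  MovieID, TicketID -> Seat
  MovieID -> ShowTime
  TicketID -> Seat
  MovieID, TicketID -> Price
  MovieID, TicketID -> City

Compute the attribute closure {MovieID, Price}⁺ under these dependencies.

{City, MovieID, Price, Seat, ShowTime}

Start with {MovieID, Price}.
MovieID -> City, Seat applies; add {City, Seat} → now {City, MovieID, Price, Seat}.
MovieID -> ShowTime applies; add {ShowTime} → now {City, MovieID, Price, Seat, ShowTime}.
No further FD applies.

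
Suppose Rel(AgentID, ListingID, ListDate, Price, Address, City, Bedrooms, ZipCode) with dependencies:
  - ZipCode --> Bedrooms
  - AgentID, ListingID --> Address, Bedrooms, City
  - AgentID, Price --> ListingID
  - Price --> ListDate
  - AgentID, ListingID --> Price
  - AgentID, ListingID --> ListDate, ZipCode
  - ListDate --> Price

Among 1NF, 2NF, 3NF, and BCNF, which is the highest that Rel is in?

2NF

Candidate keys: {AgentID, ListDate}, {AgentID, ListingID}, {AgentID, Price}. Prime attributes: {AgentID, ListDate, ListingID, Price}.
ZipCode --> Bedrooms: {ZipCode}⁺ = {Bedrooms, ZipCode}, which is not all of the attributes, so the left side is not a superkey — BCNF is violated.
ZipCode --> Bedrooms determines the non-prime attribute {Bedrooms} from a non-superkey — 3NF is violated.
Checking every proper subset of each key, none determines a non-prime attribute — 2NF is satisfied.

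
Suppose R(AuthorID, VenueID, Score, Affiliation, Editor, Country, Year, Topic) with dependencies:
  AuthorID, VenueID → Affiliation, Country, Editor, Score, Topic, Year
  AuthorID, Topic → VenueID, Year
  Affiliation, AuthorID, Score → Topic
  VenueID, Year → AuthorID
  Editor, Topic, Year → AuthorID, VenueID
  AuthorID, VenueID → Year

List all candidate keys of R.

Closure of {AuthorID, Topic} is {Affiliation, AuthorID, Country, Editor, Score, Topic, VenueID, Year}, the whole schema; {AuthorID, Topic} is a candidate key.
Closure of {AuthorID, VenueID} is {Affiliation, AuthorID, Country, Editor, Score, Topic, VenueID, Year}, the whole schema; {AuthorID, VenueID} is a candidate key.
Closure of {VenueID, Year} is {Affiliation, AuthorID, Country, Editor, Score, Topic, VenueID, Year}, the whole schema; {VenueID, Year} is a candidate key.
Closure of {Affiliation, AuthorID, Score} is {Affiliation, AuthorID, Country, Editor, Score, Topic, VenueID, Year}, the whole schema; {Affiliation, AuthorID, Score} is a candidate key.
Closure of {Editor, Topic, Year} is {Affiliation, AuthorID, Country, Editor, Score, Topic, VenueID, Year}, the whole schema; {Editor, Topic, Year} is a candidate key.
Any other superkey properly contains one of these, so there are no further candidate keys.

{Affiliation, AuthorID, Score}, {AuthorID, Topic}, {AuthorID, VenueID}, {Editor, Topic, Year}, {VenueID, Year}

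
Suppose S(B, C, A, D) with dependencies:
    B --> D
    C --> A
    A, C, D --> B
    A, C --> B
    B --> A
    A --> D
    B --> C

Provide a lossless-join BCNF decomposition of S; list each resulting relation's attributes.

{A, B, C}; {A, D}

Candidate keys of the original relation: {B}, {C}.
{A, B, C, D}: {A} determines {A, D} here but is not a superkey — split on A --> D, giving {A, D} and {A, B, C}.
{A, D}: every determinant is a superkey — BCNF.
{A, B, C}: every determinant is a superkey — BCNF.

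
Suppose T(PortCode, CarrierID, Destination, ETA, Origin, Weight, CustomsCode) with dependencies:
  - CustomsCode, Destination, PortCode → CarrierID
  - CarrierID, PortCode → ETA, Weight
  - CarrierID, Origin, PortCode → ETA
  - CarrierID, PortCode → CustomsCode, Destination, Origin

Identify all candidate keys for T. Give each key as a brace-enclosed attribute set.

{CarrierID, PortCode}, {CustomsCode, Destination, PortCode}

Attributes never on any right-hand side: {PortCode} — every candidate key must contain it.
Closure of {CarrierID, PortCode} is {CarrierID, CustomsCode, Destination, ETA, Origin, PortCode, Weight}, the whole schema; {CarrierID, PortCode} is a candidate key.
Closure of {CustomsCode, Destination, PortCode} is {CarrierID, CustomsCode, Destination, ETA, Origin, PortCode, Weight}, the whole schema; {CustomsCode, Destination, PortCode} is a candidate key.
No proper subset of any of these is a key, and no other minimal superkey exists.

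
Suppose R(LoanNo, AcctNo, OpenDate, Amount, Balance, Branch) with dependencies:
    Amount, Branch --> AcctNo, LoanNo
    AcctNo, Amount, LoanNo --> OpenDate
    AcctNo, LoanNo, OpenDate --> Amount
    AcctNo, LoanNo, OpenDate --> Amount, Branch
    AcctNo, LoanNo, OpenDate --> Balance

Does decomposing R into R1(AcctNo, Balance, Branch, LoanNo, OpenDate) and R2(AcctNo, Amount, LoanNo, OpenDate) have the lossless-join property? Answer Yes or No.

Yes

Common attributes: {AcctNo, LoanNo, OpenDate}; their closure is {AcctNo, Amount, Balance, Branch, LoanNo, OpenDate}.
R1 is contained in that closure, so R1 ∩ R2 --> R1 holds and the join is lossless.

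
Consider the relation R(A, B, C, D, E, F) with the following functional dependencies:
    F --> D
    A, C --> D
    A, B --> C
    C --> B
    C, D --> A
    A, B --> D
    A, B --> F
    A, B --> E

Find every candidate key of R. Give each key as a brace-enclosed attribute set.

{A, B}, {A, C}, {C, D}, {C, F}

{A, B}⁺ = {A, B, C, D, E, F}, which is every attribute, so {A, B} is a candidate key.
{A, C}⁺ = {A, B, C, D, E, F}, which is every attribute, so {A, C} is a candidate key.
{C, D}⁺ = {A, B, C, D, E, F}, which is every attribute, so {C, D} is a candidate key.
{C, F}⁺ = {A, B, C, D, E, F}, which is every attribute, so {C, F} is a candidate key.
These are minimal and exhaustive — every other superkey contains one of them.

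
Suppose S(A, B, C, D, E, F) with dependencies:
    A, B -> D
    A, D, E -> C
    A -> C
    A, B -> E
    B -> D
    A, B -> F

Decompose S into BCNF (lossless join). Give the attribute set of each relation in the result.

{A, B, E, F}; {A, C}; {A, D, E}; {B, D}

Candidate key of the original relation: {A, B}.
Within {A, B, C, D, E, F}: {A, D, E}⁺ ∩ {A, B, C, D, E, F} = {A, C, D, E}, not the whole set, so A, D, E -> C violates BCNF; decompose into {A, C, D, E} and {A, B, D, E, F}.
Within {A, C, D, E}: {A}⁺ ∩ {A, C, D, E} = {A, C}, not the whole set, so A -> C violates BCNF; decompose into {A, C} and {A, D, E}.
{A, C} is in BCNF.
{A, D, E} is in BCNF.
Within {A, B, D, E, F}: {B}⁺ ∩ {A, B, D, E, F} = {B, D}, not the whole set, so B -> D violates BCNF; decompose into {B, D} and {A, B, E, F}.
{B, D} is in BCNF.
{A, B, E, F} is in BCNF.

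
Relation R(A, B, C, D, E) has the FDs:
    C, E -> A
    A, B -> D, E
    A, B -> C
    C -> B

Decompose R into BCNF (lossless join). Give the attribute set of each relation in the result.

{A, C, D, E}; {B, C}

Candidate keys of the original relation: {A, B}, {A, C}, {C, E}.
In {A, B, C, D, E}, {C} is not a superkey ({C}⁺ restricted to this set is {B, C}), so split on C -> B into {B, C} and {A, C, D, E}.
{B, C} is in BCNF.
{A, C, D, E} is in BCNF.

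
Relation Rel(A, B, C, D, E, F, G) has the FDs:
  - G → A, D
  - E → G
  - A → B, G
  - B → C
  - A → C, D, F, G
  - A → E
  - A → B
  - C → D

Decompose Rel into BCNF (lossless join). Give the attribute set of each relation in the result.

Candidate keys of the original relation: {A}, {E}, {G}.
{A, B, C, D, E, F, G}: {B} determines {B, C, D} here but is not a superkey — split on B → C, D, giving {B, C, D} and {A, B, E, F, G}.
{B, C, D}: {C} determines {C, D} here but is not a superkey — split on C → D, giving {C, D} and {B, C}.
{C, D}: every determinant is a superkey — BCNF.
{B, C}: every determinant is a superkey — BCNF.
{A, B, E, F, G}: every determinant is a superkey — BCNF.

{A, B, E, F, G}; {B, C}; {C, D}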